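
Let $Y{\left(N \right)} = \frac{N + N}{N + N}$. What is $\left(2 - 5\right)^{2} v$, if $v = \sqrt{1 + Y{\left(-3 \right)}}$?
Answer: $9 \sqrt{2} \approx 12.728$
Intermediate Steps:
$Y{\left(N \right)} = 1$ ($Y{\left(N \right)} = \frac{2 N}{2 N} = 2 N \frac{1}{2 N} = 1$)
$v = \sqrt{2}$ ($v = \sqrt{1 + 1} = \sqrt{2} \approx 1.4142$)
$\left(2 - 5\right)^{2} v = \left(2 - 5\right)^{2} \sqrt{2} = \left(-3\right)^{2} \sqrt{2} = 9 \sqrt{2}$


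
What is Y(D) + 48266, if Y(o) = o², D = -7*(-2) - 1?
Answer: 48435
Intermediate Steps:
D = 13 (D = 14 - 1 = 13)
Y(D) + 48266 = 13² + 48266 = 169 + 48266 = 48435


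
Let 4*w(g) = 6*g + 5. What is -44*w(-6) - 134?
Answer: 207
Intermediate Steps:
w(g) = 5/4 + 3*g/2 (w(g) = (6*g + 5)/4 = (5 + 6*g)/4 = 5/4 + 3*g/2)
-44*w(-6) - 134 = -44*(5/4 + (3/2)*(-6)) - 134 = -44*(5/4 - 9) - 134 = -44*(-31/4) - 134 = 341 - 134 = 207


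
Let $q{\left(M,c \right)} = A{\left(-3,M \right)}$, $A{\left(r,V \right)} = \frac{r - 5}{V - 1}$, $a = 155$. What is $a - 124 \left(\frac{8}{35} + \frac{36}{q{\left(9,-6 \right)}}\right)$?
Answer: $\frac{160673}{35} \approx 4590.7$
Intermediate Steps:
$A{\left(r,V \right)} = \frac{-5 + r}{-1 + V}$
$q{\left(M,c \right)} = - \frac{8}{-1 + M}$ ($q{\left(M,c \right)} = \frac{-5 - 3}{-1 + M} = \frac{1}{-1 + M} \left(-8\right) = - \frac{8}{-1 + M}$)
$a - 124 \left(\frac{8}{35} + \frac{36}{q{\left(9,-6 \right)}}\right) = 155 - 124 \left(\frac{8}{35} + \frac{36}{\left(-8\right) \frac{1}{-1 + 9}}\right) = 155 - 124 \left(8 \cdot \frac{1}{35} + \frac{36}{\left(-8\right) \frac{1}{8}}\right) = 155 - 124 \left(\frac{8}{35} + \frac{36}{\left(-8\right) \frac{1}{8}}\right) = 155 - 124 \left(\frac{8}{35} + \frac{36}{-1}\right) = 155 - 124 \left(\frac{8}{35} + 36 \left(-1\right)\right) = 155 - 124 \left(\frac{8}{35} - 36\right) = 155 - - \frac{155248}{35} = 155 + \frac{155248}{35} = \frac{160673}{35}$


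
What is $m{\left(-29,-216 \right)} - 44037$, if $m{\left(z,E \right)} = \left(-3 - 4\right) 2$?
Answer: $-44051$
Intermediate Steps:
$m{\left(z,E \right)} = -14$ ($m{\left(z,E \right)} = \left(-7\right) 2 = -14$)
$m{\left(-29,-216 \right)} - 44037 = -14 - 44037 = -44051$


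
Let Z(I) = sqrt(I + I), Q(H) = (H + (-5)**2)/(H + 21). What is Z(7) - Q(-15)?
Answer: -5/3 + sqrt(14) ≈ 2.0750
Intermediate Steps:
Q(H) = (25 + H)/(21 + H) (Q(H) = (H + 25)/(21 + H) = (25 + H)/(21 + H))
Z(I) = sqrt(2)*sqrt(I) (Z(I) = sqrt(2*I) = sqrt(2)*sqrt(I))
Z(7) - Q(-15) = sqrt(2)*sqrt(7) - (25 - 15)/(21 - 15) = sqrt(14) - 10/6 = sqrt(14) - 1*5/3 = sqrt(14) - 5/3 = -5/3 + sqrt(14)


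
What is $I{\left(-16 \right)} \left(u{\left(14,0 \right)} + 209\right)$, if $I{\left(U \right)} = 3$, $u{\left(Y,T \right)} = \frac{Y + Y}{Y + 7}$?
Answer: $631$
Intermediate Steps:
$u{\left(Y,T \right)} = \frac{2 Y}{7 + Y}$
$I{\left(-16 \right)} \left(u{\left(14,0 \right)} + 209\right) = 3 \left(2 \cdot 14 \frac{1}{7 + 14} + 209\right) = 3 \left(2 \cdot 14 \cdot \frac{1}{21} + 209\right) = 3 \left(\frac{4}{3} + 209\right) = 3 \cdot \frac{631}{3} = 631$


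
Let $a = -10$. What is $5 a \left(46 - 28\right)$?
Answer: $-900$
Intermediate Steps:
$5 a \left(46 - 28\right) = 5 \left(-10\right) \left(46 - 28\right) = \left(-50\right) 18 = -900$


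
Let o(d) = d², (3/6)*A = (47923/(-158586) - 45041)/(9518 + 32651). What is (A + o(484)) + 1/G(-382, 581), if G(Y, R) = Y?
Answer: 299211493950179429/1277295889494 ≈ 2.3425e+5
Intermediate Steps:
A = -7142919949/3343706517 (A = 2*((47923/(-158586) - 45041)/(9518 + 32651)) = 2*((47923*(-1/158586) - 45041)/42169) = 2*((-47923/158586 - 45041)*(1/42169)) = 2*(-7142919949/158586*1/42169) = 2*(-7142919949/6687413034) = -7142919949/3343706517 ≈ -2.1362)
(A + o(484)) + 1/G(-382, 581) = (-7142919949/3343706517 + 484²) + 1/(-382) = (-7142919949/3343706517 + 234256) - 1/382 = 783276170926403/3343706517 - 1/382 = 299211493950179429/1277295889494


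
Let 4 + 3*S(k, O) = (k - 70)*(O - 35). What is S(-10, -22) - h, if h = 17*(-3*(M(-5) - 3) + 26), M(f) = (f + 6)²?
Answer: 2924/3 ≈ 974.67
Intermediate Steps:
M(f) = (6 + f)²
S(k, O) = -4/3 + (-70 + k)*(-35 + O)/3 (S(k, O) = -4/3 + ((k - 70)*(O - 35))/3 = -4/3 + ((-70 + k)*(-35 + O))/3 = -4/3 + (-70 + k)*(-35 + O)/3)
h = 544 (h = 17*(-3*((6 - 5)² - 3) + 26) = 17*(-3*(1² - 3) + 26) = 17*(-3*(1 - 3) + 26) = 17*(-3*(-2) + 26) = 17*(6 + 26) = 17*32 = 544)
S(-10, -22) - h = (2446/3 - 70/3*(-22) - 35/3*(-10) + (⅓)*(-22)*(-10)) - 1*544 = (2446/3 + 1540/3 + 350/3 + 220/3) - 544 = 4556/3 - 544 = 2924/3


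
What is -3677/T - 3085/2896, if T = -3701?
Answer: -768993/10718096 ≈ -0.071747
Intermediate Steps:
-3677/T - 3085/2896 = -3677/(-3701) - 3085/2896 = -3677*(-1/3701) - 3085*1/2896 = 3677/3701 - 3085/2896 = -768993/10718096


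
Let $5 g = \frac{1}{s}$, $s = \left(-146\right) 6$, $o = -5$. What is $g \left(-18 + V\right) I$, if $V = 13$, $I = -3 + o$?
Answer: $- \frac{2}{219} \approx -0.0091324$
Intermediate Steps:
$I = -8$ ($I = -3 - 5 = -8$)
$s = -876$
$g = - \frac{1}{4380}$ ($g = \frac{1}{5 \left(-876\right)} = \frac{1}{5} \left(- \frac{1}{876}\right) = - \frac{1}{4380} \approx -0.00022831$)
$g \left(-18 + V\right) I = - \frac{\left(-18 + 13\right) \left(-8\right)}{4380} = - \frac{\left(-5\right) \left(-8\right)}{4380} = \left(- \frac{1}{4380}\right) 40 = - \frac{2}{219}$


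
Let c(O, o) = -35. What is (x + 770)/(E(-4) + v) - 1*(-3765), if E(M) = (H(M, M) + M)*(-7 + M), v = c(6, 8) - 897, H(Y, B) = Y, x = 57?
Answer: 3176833/844 ≈ 3764.0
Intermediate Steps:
v = -932 (v = -35 - 897 = -932)
E(M) = 2*M*(-7 + M) (E(M) = (M + M)*(-7 + M) = (2*M)*(-7 + M) = 2*M*(-7 + M))
(x + 770)/(E(-4) + v) - 1*(-3765) = (57 + 770)/(2*(-4)*(-7 - 4) - 932) - 1*(-3765) = 827/(2*(-4)*(-11) - 932) + 3765 = 827/(88 - 932) + 3765 = 827/(-844) + 3765 = 827*(-1/844) + 3765 = -827/844 + 3765 = 3176833/844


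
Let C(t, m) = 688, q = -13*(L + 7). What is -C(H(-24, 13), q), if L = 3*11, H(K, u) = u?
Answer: -688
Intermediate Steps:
L = 33
q = -520 (q = -13*(33 + 7) = -13*40 = -520)
-C(H(-24, 13), q) = -1*688 = -688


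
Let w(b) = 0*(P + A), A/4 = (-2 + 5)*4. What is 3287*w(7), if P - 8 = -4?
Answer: 0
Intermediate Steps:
A = 48 (A = 4*((-2 + 5)*4) = 4*(3*4) = 4*12 = 48)
P = 4 (P = 8 - 4 = 4)
w(b) = 0 (w(b) = 0*(4 + 48) = 0*52 = 0)
3287*w(7) = 3287*0 = 0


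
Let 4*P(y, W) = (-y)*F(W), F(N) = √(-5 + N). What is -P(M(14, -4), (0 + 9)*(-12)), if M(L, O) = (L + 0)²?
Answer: 49*I*√113 ≈ 520.88*I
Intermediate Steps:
M(L, O) = L²
P(y, W) = -y*√(-5 + W)/4 (P(y, W) = ((-y)*√(-5 + W))/4 = (-y*√(-5 + W))/4 = -y*√(-5 + W)/4)
-P(M(14, -4), (0 + 9)*(-12)) = -(-1)*14²*√(-5 + (0 + 9)*(-12))/4 = -(-1)*196*√(-5 + 9*(-12))/4 = -(-1)*196*√(-5 - 108)/4 = -(-1)*196*√(-113)/4 = -(-1)*196*I*√113/4 = -(-49)*I*√113 = 49*I*√113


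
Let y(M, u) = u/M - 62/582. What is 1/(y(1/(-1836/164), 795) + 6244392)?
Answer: 11931/74395652326 ≈ 1.6037e-7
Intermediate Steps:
y(M, u) = -31/291 + u/M (y(M, u) = u/M - 62*1/582 = u/M - 31/291 = -31/291 + u/M)
1/(y(1/(-1836/164), 795) + 6244392) = 1/((-31/291 + 795/(1/(-1836/164))) + 6244392) = 1/((-31/291 + 795/(1/(-1836*1/164))) + 6244392) = 1/((-31/291 + 795/(1/(-459/41))) + 6244392) = 1/((-31/291 + 795/(-41/459)) + 6244392) = 1/((-31/291 + 795*(-459/41)) + 6244392) = 1/((-31/291 - 364905/41) + 6244392) = 1/(-106188626/11931 + 6244392) = 1/(74395652326/11931) = 11931/74395652326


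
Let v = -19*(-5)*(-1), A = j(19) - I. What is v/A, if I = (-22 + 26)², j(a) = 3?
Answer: 95/13 ≈ 7.3077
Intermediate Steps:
I = 16 (I = 4² = 16)
A = -13 (A = 3 - 1*16 = 3 - 16 = -13)
v = -95 (v = 95*(-1) = -95)
v/A = -95/(-13) = -95*(-1/13) = 95/13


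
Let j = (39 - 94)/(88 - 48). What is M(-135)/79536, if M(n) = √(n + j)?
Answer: I*√2182/318144 ≈ 0.00014683*I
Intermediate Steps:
j = -11/8 (j = -55/40 = -55*1/40 = -11/8 ≈ -1.3750)
M(n) = √(-11/8 + n) (M(n) = √(n - 11/8) = √(-11/8 + n))
M(-135)/79536 = (√(-22 + 16*(-135))/4)/79536 = (√(-22 - 2160)/4)*(1/79536) = (√(-2182)/4)*(1/79536) = ((I*√2182)/4)*(1/79536) = (I*√2182/4)*(1/79536) = I*√2182/318144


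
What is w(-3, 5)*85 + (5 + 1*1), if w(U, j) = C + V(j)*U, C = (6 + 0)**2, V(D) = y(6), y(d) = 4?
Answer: 2046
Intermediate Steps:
V(D) = 4
C = 36 (C = 6**2 = 36)
w(U, j) = 36 + 4*U
w(-3, 5)*85 + (5 + 1*1) = (36 + 4*(-3))*85 + (5 + 1*1) = (36 - 12)*85 + (5 + 1) = 24*85 + 6 = 2040 + 6 = 2046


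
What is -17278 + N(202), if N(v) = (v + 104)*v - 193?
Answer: 44341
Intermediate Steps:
N(v) = -193 + v*(104 + v) (N(v) = (104 + v)*v - 193 = v*(104 + v) - 193 = -193 + v*(104 + v))
-17278 + N(202) = -17278 + (-193 + 202² + 104*202) = -17278 + (-193 + 40804 + 21008) = -17278 + 61619 = 44341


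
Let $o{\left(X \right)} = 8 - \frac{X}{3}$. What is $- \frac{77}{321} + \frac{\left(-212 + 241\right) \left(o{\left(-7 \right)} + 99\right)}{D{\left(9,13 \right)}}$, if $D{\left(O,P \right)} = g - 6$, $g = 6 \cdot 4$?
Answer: $\frac{508199}{2889} \approx 175.91$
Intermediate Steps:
$o{\left(X \right)} = 8 - \frac{X}{3}$ ($o{\left(X \right)} = 8 - X \frac{1}{3} = 8 - \frac{X}{3}$)
$g = 24$
$D{\left(O,P \right)} = 18$ ($D{\left(O,P \right)} = 24 - 6 = 18$)
$- \frac{77}{321} + \frac{\left(-212 + 241\right) \left(o{\left(-7 \right)} + 99\right)}{D{\left(9,13 \right)}} = - \frac{77}{321} + \frac{\left(-212 + 241\right) \left(\left(8 - - \frac{7}{3}\right) + 99\right)}{18} = \left(-77\right) \frac{1}{321} + 29 \left(\left(8 + \frac{7}{3}\right) + 99\right) \frac{1}{18} = - \frac{77}{321} + 29 \left(\frac{31}{3} + 99\right) \frac{1}{18} = - \frac{77}{321} + 29 \cdot \frac{328}{3} \cdot \frac{1}{18} = - \frac{77}{321} + \frac{9512}{3} \cdot \frac{1}{18} = - \frac{77}{321} + \frac{4756}{27} = \frac{508199}{2889}$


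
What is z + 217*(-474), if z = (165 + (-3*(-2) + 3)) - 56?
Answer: -102740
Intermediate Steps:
z = 118 (z = (165 + (6 + 3)) - 56 = (165 + 9) - 56 = 174 - 56 = 118)
z + 217*(-474) = 118 + 217*(-474) = 118 - 102858 = -102740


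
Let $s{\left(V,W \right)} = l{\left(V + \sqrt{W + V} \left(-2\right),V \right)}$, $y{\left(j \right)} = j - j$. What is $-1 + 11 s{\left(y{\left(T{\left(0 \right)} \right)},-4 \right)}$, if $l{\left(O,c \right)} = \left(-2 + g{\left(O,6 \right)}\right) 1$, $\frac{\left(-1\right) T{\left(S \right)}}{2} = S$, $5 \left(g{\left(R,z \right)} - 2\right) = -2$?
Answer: $- \frac{27}{5} \approx -5.4$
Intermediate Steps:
$g{\left(R,z \right)} = \frac{8}{5}$ ($g{\left(R,z \right)} = 2 + \frac{1}{5} \left(-2\right) = 2 - \frac{2}{5} = \frac{8}{5}$)
$T{\left(S \right)} = - 2 S$
$y{\left(j \right)} = 0$
$l{\left(O,c \right)} = - \frac{2}{5}$ ($l{\left(O,c \right)} = \left(-2 + \frac{8}{5}\right) 1 = \left(- \frac{2}{5}\right) 1 = - \frac{2}{5}$)
$s{\left(V,W \right)} = - \frac{2}{5}$
$-1 + 11 s{\left(y{\left(T{\left(0 \right)} \right)},-4 \right)} = -1 + 11 \left(- \frac{2}{5}\right) = -1 - \frac{22}{5} = - \frac{27}{5}$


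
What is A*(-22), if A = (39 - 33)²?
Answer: -792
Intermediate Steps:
A = 36 (A = 6² = 36)
A*(-22) = 36*(-22) = -792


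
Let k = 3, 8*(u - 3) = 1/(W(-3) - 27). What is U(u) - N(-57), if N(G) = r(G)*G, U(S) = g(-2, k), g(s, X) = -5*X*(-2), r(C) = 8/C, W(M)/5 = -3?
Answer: 22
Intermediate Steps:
W(M) = -15 (W(M) = 5*(-3) = -15)
u = 1007/336 (u = 3 + 1/(8*(-15 - 27)) = 3 + (1/8)/(-42) = 3 + (1/8)*(-1/42) = 3 - 1/336 = 1007/336 ≈ 2.9970)
g(s, X) = 10*X
U(S) = 30 (U(S) = 10*3 = 30)
N(G) = 8 (N(G) = (8/G)*G = 8)
U(u) - N(-57) = 30 - 1*8 = 30 - 8 = 22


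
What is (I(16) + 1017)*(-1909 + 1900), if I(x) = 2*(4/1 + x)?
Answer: -9513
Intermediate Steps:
I(x) = 8 + 2*x (I(x) = 2*(4*1 + x) = 2*(4 + x) = 8 + 2*x)
(I(16) + 1017)*(-1909 + 1900) = ((8 + 2*16) + 1017)*(-1909 + 1900) = ((8 + 32) + 1017)*(-9) = (40 + 1017)*(-9) = 1057*(-9) = -9513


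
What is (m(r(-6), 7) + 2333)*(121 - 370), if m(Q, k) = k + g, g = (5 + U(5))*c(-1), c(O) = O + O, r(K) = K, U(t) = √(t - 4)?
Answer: -579672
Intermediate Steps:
U(t) = √(-4 + t)
c(O) = 2*O
g = -12 (g = (5 + √(-4 + 5))*(2*(-1)) = (5 + √1)*(-2) = (5 + 1)*(-2) = 6*(-2) = -12)
m(Q, k) = -12 + k (m(Q, k) = k - 12 = -12 + k)
(m(r(-6), 7) + 2333)*(121 - 370) = ((-12 + 7) + 2333)*(121 - 370) = (-5 + 2333)*(-249) = 2328*(-249) = -579672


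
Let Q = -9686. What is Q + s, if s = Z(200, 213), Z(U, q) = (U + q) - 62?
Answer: -9335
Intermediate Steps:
Z(U, q) = -62 + U + q
s = 351 (s = -62 + 200 + 213 = 351)
Q + s = -9686 + 351 = -9335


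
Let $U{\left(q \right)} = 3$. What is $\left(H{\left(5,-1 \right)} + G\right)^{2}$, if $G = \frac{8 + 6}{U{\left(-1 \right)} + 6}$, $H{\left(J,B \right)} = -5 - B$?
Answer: $\frac{484}{81} \approx 5.9753$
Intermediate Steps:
$G = \frac{14}{9}$ ($G = \frac{8 + 6}{3 + 6} = \frac{14}{9} \approx 1.5556$)
$\left(H{\left(5,-1 \right)} + G\right)^{2} = \left(\left(-5 - -1\right) + \frac{14}{9}\right)^{2} = \left(\left(-5 + 1\right) + \frac{14}{9}\right)^{2} = \left(-4 + \frac{14}{9}\right)^{2} = \left(- \frac{22}{9}\right)^{2} = \frac{484}{81}$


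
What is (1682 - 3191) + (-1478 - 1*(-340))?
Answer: -2647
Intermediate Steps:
(1682 - 3191) + (-1478 - 1*(-340)) = -1509 + (-1478 + 340) = -1509 - 1138 = -2647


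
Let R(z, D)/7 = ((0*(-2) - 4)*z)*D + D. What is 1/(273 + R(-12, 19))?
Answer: 1/6790 ≈ 0.00014728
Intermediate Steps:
R(z, D) = 7*D - 28*D*z (R(z, D) = 7*(((0*(-2) - 4)*z)*D + D) = 7*(((0 - 4)*z)*D + D) = 7*((-4*z)*D + D) = 7*(-4*D*z + D) = 7*(D - 4*D*z) = 7*D - 28*D*z)
1/(273 + R(-12, 19)) = 1/(273 + 7*19*(1 - 4*(-12))) = 1/(273 + 7*19*(1 + 48)) = 1/(273 + 7*19*49) = 1/(273 + 6517) = 1/6790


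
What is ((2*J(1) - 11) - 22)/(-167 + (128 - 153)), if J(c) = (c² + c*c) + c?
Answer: 9/64 ≈ 0.14063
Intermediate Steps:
J(c) = c + 2*c² (J(c) = (c² + c²) + c = 2*c² + c = c + 2*c²)
((2*J(1) - 11) - 22)/(-167 + (128 - 153)) = ((2*(1*(1 + 2*1)) - 11) - 22)/(-167 + (128 - 153)) = ((2*(1*(1 + 2)) - 11) - 22)/(-167 - 25) = ((2*(1*3) - 11) - 22)/(-192) = ((2*3 - 11) - 22)*(-1/192) = ((6 - 11) - 22)*(-1/192) = (-5 - 22)*(-1/192) = -27*(-1/192) = 9/64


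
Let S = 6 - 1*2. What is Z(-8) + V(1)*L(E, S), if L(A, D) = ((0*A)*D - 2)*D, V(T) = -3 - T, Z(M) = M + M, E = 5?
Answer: 16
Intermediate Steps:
Z(M) = 2*M
S = 4 (S = 6 - 2 = 4)
L(A, D) = -2*D (L(A, D) = (0*D - 2)*D = (0 - 2)*D = -2*D)
Z(-8) + V(1)*L(E, S) = 2*(-8) + (-3 - 1*1)*(-2*4) = -16 + (-3 - 1)*(-8) = -16 - 4*(-8) = -16 + 32 = 16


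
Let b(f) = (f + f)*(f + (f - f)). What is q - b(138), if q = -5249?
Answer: -43337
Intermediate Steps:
b(f) = 2*f² (b(f) = (2*f)*(f + 0) = (2*f)*f = 2*f²)
q - b(138) = -5249 - 2*138² = -5249 - 2*19044 = -5249 - 1*38088 = -5249 - 38088 = -43337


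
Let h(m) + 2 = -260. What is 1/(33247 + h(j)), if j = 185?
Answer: 1/32985 ≈ 3.0317e-5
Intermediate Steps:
h(m) = -262 (h(m) = -2 - 260 = -262)
1/(33247 + h(j)) = 1/(33247 - 262) = 1/32985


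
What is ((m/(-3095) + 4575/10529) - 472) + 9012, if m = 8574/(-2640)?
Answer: 122456114668941/14338392200 ≈ 8540.4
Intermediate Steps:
m = -1429/440 (m = 8574*(-1/2640) = -1429/440 ≈ -3.2477)
((m/(-3095) + 4575/10529) - 472) + 9012 = ((-1429/440/(-3095) + 4575/10529) - 472) + 9012 = ((-1429/440*(-1/3095) + 4575*(1/10529)) - 472) + 9012 = ((1429/1361800 + 4575/10529) - 472) + 9012 = (6245280941/14338392200 - 472) + 9012 = -6761475837459/14338392200 + 9012 = 122456114668941/14338392200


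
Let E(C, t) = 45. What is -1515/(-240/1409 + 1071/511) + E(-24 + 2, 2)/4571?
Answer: -237427499380/301772849 ≈ -786.78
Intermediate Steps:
-1515/(-240/1409 + 1071/511) + E(-24 + 2, 2)/4571 = -1515/(-240/1409 + 1071/511) + 45/4571 = -1515/(-240*1/1409 + 1071*(1/511)) + 45*(1/4571) = -1515/(-240/1409 + 153/73) + 45/4571 = -1515/198057/102857 + 45/4571 = -1515*102857/198057 + 45/4571 = -51942785/66019 + 45/4571 = -237427499380/301772849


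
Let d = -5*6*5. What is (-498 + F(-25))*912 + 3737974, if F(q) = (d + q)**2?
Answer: 31213798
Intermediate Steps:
d = -150 (d = -30*5 = -150)
F(q) = (-150 + q)**2
(-498 + F(-25))*912 + 3737974 = (-498 + (-150 - 25)**2)*912 + 3737974 = (-498 + (-175)**2)*912 + 3737974 = (-498 + 30625)*912 + 3737974 = 30127*912 + 3737974 = 27475824 + 3737974 = 31213798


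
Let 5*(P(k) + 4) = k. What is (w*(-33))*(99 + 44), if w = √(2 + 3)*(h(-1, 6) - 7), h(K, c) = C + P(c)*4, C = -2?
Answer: 476619*√5/5 ≈ 2.1315e+5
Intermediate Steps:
P(k) = -4 + k/5
h(K, c) = -18 + 4*c/5 (h(K, c) = -2 + (-4 + c/5)*4 = -2 + (-16 + 4*c/5) = -18 + 4*c/5)
w = -101*√5/5 (w = √(2 + 3)*((-18 + (⅘)*6) - 7) = √5*((-18 + 24/5) - 7) = √5*(-66/5 - 7) = √5*(-101/5) = -101*√5/5 ≈ -45.169)
(w*(-33))*(99 + 44) = (-101*√5/5*(-33))*(99 + 44) = (3333*√5/5)*143 = 476619*√5/5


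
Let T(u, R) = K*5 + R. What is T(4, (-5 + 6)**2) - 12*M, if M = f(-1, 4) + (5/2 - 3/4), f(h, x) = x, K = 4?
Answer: -48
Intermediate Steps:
M = 23/4 (M = 4 + (5/2 - 3/4) = 4 + 7/4 = 23/4 ≈ 5.7500)
T(u, R) = 20 + R (T(u, R) = 4*5 + R = 20 + R)
T(4, (-5 + 6)**2) - 12*M = (20 + (-5 + 6)**2) - 12*23/4 = (20 + 1**2) - 69 = (20 + 1) - 69 = 21 - 69 = -48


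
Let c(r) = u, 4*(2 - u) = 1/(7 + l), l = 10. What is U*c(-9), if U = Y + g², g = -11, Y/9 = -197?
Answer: -55755/17 ≈ -3279.7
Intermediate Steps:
Y = -1773 (Y = 9*(-197) = -1773)
u = 135/68 (u = 2 - 1/(4*(7 + 10)) = 2 - ¼/17 = 2 - ¼*1/17 = 2 - 1/68 = 135/68 ≈ 1.9853)
c(r) = 135/68
U = -1652 (U = -1773 + (-11)² = -1773 + 121 = -1652)
U*c(-9) = -1652*135/68 = -55755/17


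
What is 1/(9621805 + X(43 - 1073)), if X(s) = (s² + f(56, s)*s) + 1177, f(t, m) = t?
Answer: 1/10626202 ≈ 9.4107e-8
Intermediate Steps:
X(s) = 1177 + s² + 56*s (X(s) = (s² + 56*s) + 1177 = 1177 + s² + 56*s)
1/(9621805 + X(43 - 1073)) = 1/(9621805 + (1177 + (43 - 1073)² + 56*(43 - 1073))) = 1/(9621805 + (1177 + (-1030)² + 56*(-1030))) = 1/(9621805 + (1177 + 1060900 - 57680)) = 1/(9621805 + 1004397) = 1/10626202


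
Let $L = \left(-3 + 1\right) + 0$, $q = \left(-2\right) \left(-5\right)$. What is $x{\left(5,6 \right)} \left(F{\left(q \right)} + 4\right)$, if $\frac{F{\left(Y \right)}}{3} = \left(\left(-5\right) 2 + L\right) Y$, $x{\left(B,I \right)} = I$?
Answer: $-2136$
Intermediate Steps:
$q = 10$
$L = -2$ ($L = -2 + 0 = -2$)
$F{\left(Y \right)} = - 36 Y$ ($F{\left(Y \right)} = 3 \left(\left(-5\right) 2 - 2\right) Y = 3 \left(-10 - 2\right) Y = 3 \left(- 12 Y\right) = - 36 Y$)
$x{\left(5,6 \right)} \left(F{\left(q \right)} + 4\right) = 6 \left(\left(-36\right) 10 + 4\right) = 6 \left(-360 + 4\right) = 6 \left(-356\right) = -2136$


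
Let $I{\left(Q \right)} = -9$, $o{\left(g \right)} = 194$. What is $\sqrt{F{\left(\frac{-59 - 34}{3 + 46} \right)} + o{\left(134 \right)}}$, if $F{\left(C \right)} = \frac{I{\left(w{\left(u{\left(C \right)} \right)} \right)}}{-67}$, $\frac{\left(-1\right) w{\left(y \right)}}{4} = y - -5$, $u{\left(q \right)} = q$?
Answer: $\frac{\sqrt{871469}}{67} \approx 13.933$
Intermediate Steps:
$w{\left(y \right)} = -20 - 4 y$ ($w{\left(y \right)} = - 4 \left(y - -5\right) = - 4 \left(y + 5\right) = - 4 \left(5 + y\right) = -20 - 4 y$)
$F{\left(C \right)} = \frac{9}{67}$ ($F{\left(C \right)} = - \frac{9}{-67} = \left(-9\right) \left(- \frac{1}{67}\right) = \frac{9}{67}$)
$\sqrt{F{\left(\frac{-59 - 34}{3 + 46} \right)} + o{\left(134 \right)}} = \sqrt{\frac{9}{67} + 194} = \sqrt{\frac{13007}{67}} = \frac{\sqrt{871469}}{67}$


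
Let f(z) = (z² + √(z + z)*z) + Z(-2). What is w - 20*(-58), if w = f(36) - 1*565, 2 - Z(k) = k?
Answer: 1895 + 216*√2 ≈ 2200.5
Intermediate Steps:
Z(k) = 2 - k
f(z) = 4 + z² + √2*z^(3/2) (f(z) = (z² + √(z + z)*z) + (2 - 1*(-2)) = (z² + √(2*z)*z) + (2 + 2) = (z² + (√2*√z)*z) + 4 = (z² + √2*z^(3/2)) + 4 = 4 + z² + √2*z^(3/2))
w = 735 + 216*√2 (w = (4 + 36² + √2*36^(3/2)) - 1*565 = (4 + 1296 + √2*216) - 565 = (4 + 1296 + 216*√2) - 565 = (1300 + 216*√2) - 565 = 735 + 216*√2 ≈ 1040.5)
w - 20*(-58) = (735 + 216*√2) - 20*(-58) = (735 + 216*√2) + 1160 = 1895 + 216*√2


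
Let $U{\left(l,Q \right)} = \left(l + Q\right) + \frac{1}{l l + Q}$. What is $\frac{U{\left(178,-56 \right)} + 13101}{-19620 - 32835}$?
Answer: $- \frac{83643409}{331809348} \approx -0.25208$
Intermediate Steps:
$U{\left(l,Q \right)} = Q + l + \frac{1}{Q + l^{2}}$ ($U{\left(l,Q \right)} = \left(Q + l\right) + \frac{1}{l^{2} + Q} = \left(Q + l\right) + \frac{1}{Q + l^{2}} = Q + l + \frac{1}{Q + l^{2}}$)
$\frac{U{\left(178,-56 \right)} + 13101}{-19620 - 32835} = \frac{\frac{1 + \left(-56\right)^{2} + 178^{3} - 9968 - 56 \cdot 178^{2}}{-56 + 178^{2}} + 13101}{-19620 - 32835} = \frac{\frac{1 + 3136 + 5639752 - 9968 - 1774304}{-56 + 31684} + 13101}{-52455} = \left(\frac{1 + 3136 + 5639752 - 9968 - 1774304}{31628} + 13101\right) \left(- \frac{1}{52455}\right) = \left(\frac{1}{31628} \cdot 3858617 + 13101\right) \left(- \frac{1}{52455}\right) = \left(\frac{3858617}{31628} + 13101\right) \left(- \frac{1}{52455}\right) = \frac{418217045}{31628} \left(- \frac{1}{52455}\right) = - \frac{83643409}{331809348}$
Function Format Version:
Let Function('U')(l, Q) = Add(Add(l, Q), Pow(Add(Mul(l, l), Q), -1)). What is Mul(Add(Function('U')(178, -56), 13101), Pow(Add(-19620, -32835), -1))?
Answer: Rational(-83643409, 331809348) ≈ -0.25208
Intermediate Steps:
Function('U')(l, Q) = Add(Q, l, Pow(Add(Q, Pow(l, 2)), -1)) (Function('U')(l, Q) = Add(Add(Q, l), Pow(Add(Pow(l, 2), Q), -1)) = Add(Add(Q, l), Pow(Add(Q, Pow(l, 2)), -1)) = Add(Q, l, Pow(Add(Q, Pow(l, 2)), -1)))
Mul(Add(Function('U')(178, -56), 13101), Pow(Add(-19620, -32835), -1)) = Mul(Add(Mul(Pow(Add(-56, Pow(178, 2)), -1), Add(1, Pow(-56, 2), Pow(178, 3), Mul(-56, 178), Mul(-56, Pow(178, 2)))), 13101), Pow(Add(-19620, -32835), -1)) = Mul(Add(Mul(Pow(Add(-56, 31684), -1), Add(1, 3136, 5639752, -9968, Mul(-56, 31684))), 13101), Pow(-52455, -1)) = Mul(Add(Mul(Pow(31628, -1), Add(1, 3136, 5639752, -9968, -1774304)), 13101), Rational(-1, 52455)) = Mul(Add(Mul(Rational(1, 31628), 3858617), 13101), Rational(-1, 52455)) = Mul(Add(Rational(3858617, 31628), 13101), Rational(-1, 52455)) = Mul(Rational(418217045, 31628), Rational(-1, 52455)) = Rational(-83643409, 331809348)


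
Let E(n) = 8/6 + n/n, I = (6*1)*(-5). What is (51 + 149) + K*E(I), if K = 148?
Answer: 1636/3 ≈ 545.33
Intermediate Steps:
I = -30 (I = 6*(-5) = -30)
E(n) = 7/3 (E(n) = 8*(⅙) + 1 = 4/3 + 1 = 7/3)
(51 + 149) + K*E(I) = (51 + 149) + 148*(7/3) = 200 + 1036/3 = 1636/3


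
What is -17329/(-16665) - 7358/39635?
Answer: 112842769/132103455 ≈ 0.85420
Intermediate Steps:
-17329/(-16665) - 7358/39635 = -17329*(-1/16665) - 7358*1/39635 = 17329/16665 - 7358/39635 = 112842769/132103455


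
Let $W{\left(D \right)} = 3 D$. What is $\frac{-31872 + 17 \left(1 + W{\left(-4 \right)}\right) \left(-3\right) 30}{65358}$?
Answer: $- \frac{2507}{10893} \approx -0.23015$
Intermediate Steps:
$\frac{-31872 + 17 \left(1 + W{\left(-4 \right)}\right) \left(-3\right) 30}{65358} = \frac{-31872 + 17 \left(1 + 3 \left(-4\right)\right) \left(-3\right) 30}{65358} = \left(-31872 + 17 \left(1 - 12\right) \left(-3\right) 30\right) \frac{1}{65358} = \left(-31872 + 17 \left(\left(-11\right) \left(-3\right)\right) 30\right) \frac{1}{65358} = \left(-31872 + 17 \cdot 33 \cdot 30\right) \frac{1}{65358} = \left(-31872 + 561 \cdot 30\right) \frac{1}{65358} = \left(-31872 + 16830\right) \frac{1}{65358} = \left(-15042\right) \frac{1}{65358} = - \frac{2507}{10893}$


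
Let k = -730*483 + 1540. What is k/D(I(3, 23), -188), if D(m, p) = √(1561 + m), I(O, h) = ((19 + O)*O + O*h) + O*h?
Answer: -70210*√1765/353 ≈ -8356.0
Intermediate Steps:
I(O, h) = O*(19 + O) + 2*O*h (I(O, h) = (O*(19 + O) + O*h) + O*h = (O*h + O*(19 + O)) + O*h = O*(19 + O) + 2*O*h)
k = -351050 (k = -352590 + 1540 = -351050)
k/D(I(3, 23), -188) = -351050/√(1561 + 3*(19 + 3 + 2*23)) = -351050/√(1561 + 3*(19 + 3 + 46)) = -351050/√(1561 + 3*68) = -351050/√(1561 + 204) = -351050*√1765/1765 = -70210*√1765/353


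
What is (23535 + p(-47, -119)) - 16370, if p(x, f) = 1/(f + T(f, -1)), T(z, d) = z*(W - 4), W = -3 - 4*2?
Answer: 11936891/1666 ≈ 7165.0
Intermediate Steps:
W = -11 (W = -3 - 8 = -11)
T(z, d) = -15*z (T(z, d) = z*(-11 - 4) = z*(-15) = -15*z)
p(x, f) = -1/(14*f) (p(x, f) = 1/(f - 15*f) = 1/(-14*f) = -1/(14*f))
(23535 + p(-47, -119)) - 16370 = (23535 - 1/14/(-119)) - 16370 = (23535 - 1/14*(-1/119)) - 16370 = (23535 + 1/1666) - 16370 = 39209311/1666 - 16370 = 11936891/1666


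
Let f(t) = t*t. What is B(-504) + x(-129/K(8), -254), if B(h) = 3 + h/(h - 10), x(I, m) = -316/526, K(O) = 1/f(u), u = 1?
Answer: 228443/67591 ≈ 3.3798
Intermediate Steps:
f(t) = t²
K(O) = 1 (K(O) = 1/(1²) = 1/1 = 1)
x(I, m) = -158/263 (x(I, m) = -316*1/526 = -158/263)
B(h) = 3 + h/(-10 + h)
B(-504) + x(-129/K(8), -254) = 2*(-15 + 2*(-504))/(-10 - 504) - 158/263 = 2*(-15 - 1008)/(-514) - 158/263 = 2*(-1/514)*(-1023) - 158/263 = 1023/257 - 158/263 = 228443/67591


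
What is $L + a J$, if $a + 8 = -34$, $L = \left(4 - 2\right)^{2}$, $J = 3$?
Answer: $-122$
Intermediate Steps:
$L = 4$ ($L = 2^{2} = 4$)
$a = -42$ ($a = -8 - 34 = -42$)
$L + a J = 4 - 126 = -122$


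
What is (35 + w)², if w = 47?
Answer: 6724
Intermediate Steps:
(35 + w)² = (35 + 47)² = 82² = 6724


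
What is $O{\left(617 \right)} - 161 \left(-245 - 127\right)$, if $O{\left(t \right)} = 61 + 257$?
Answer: $60210$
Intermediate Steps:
$O{\left(t \right)} = 318$
$O{\left(617 \right)} - 161 \left(-245 - 127\right) = 318 - 161 \left(-245 - 127\right) = 318 - 161 \left(-372\right) = 318 - -59892 = 318 + 59892 = 60210$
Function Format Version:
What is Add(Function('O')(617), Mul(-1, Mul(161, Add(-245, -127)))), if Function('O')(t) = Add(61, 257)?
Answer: 60210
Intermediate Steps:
Function('O')(t) = 318
Add(Function('O')(617), Mul(-1, Mul(161, Add(-245, -127)))) = Add(318, Mul(-1, Mul(161, Add(-245, -127)))) = Add(318, Mul(-1, Mul(161, -372))) = Add(318, Mul(-1, -59892)) = Add(318, 59892) = 60210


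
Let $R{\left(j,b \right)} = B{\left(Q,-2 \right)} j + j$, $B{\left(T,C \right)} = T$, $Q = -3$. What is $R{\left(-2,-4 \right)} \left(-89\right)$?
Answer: $-356$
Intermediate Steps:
$R{\left(j,b \right)} = - 2 j$ ($R{\left(j,b \right)} = - 3 j + j = - 2 j$)
$R{\left(-2,-4 \right)} \left(-89\right) = \left(-2\right) \left(-2\right) \left(-89\right) = 4 \left(-89\right) = -356$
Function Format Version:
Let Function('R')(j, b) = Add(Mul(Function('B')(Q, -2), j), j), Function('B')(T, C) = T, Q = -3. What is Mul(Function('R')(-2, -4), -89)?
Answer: -356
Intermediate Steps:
Function('R')(j, b) = Mul(-2, j) (Function('R')(j, b) = Add(Mul(-3, j), j) = Mul(-2, j))
Mul(Function('R')(-2, -4), -89) = Mul(Mul(-2, -2), -89) = Mul(4, -89) = -356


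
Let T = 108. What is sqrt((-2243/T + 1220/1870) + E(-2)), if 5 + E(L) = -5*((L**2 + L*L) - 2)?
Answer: 25*I*sqrt(999141)/3366 ≈ 7.424*I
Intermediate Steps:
E(L) = 5 - 10*L**2 (E(L) = -5 - 5*((L**2 + L*L) - 2) = -5 - 5*((L**2 + L**2) - 2) = -5 - 5*(2*L**2 - 2) = -5 - 5*(-2 + 2*L**2) = -5 - (-10 + 10*L**2) = -5 + (10 - 10*L**2) = 5 - 10*L**2)
sqrt((-2243/T + 1220/1870) + E(-2)) = sqrt((-2243/108 + 1220/1870) + (5 - 10*(-2)**2)) = sqrt((-2243*1/108 + 1220*(1/1870)) + (5 - 10*4)) = sqrt((-2243/108 + 122/187) + (5 - 40)) = sqrt(-406265/20196 - 35) = sqrt(-1113125/20196) = 25*I*sqrt(999141)/3366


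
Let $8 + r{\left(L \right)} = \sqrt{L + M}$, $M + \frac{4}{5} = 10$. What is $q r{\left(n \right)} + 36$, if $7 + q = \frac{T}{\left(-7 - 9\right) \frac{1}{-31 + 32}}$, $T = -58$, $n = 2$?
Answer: $63 - \frac{27 \sqrt{70}}{20} \approx 51.705$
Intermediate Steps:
$M = \frac{46}{5}$ ($M = - \frac{4}{5} + 10 = \frac{46}{5} \approx 9.2$)
$r{\left(L \right)} = -8 + \sqrt{\frac{46}{5} + L}$ ($r{\left(L \right)} = -8 + \sqrt{L + \frac{46}{5}} = -8 + \sqrt{\frac{46}{5} + L}$)
$q = - \frac{27}{8}$ ($q = -7 - \frac{58}{\left(-7 - 9\right) \frac{1}{-31 + 32}} = -7 - \frac{58}{\left(-16\right) 1^{-1}} = -7 - \frac{58}{\left(-16\right) 1} = -7 - \frac{58}{-16} = -7 - - \frac{29}{8} = -7 + \frac{29}{8} = - \frac{27}{8} \approx -3.375$)
$q r{\left(n \right)} + 36 = - \frac{27 \left(-8 + \frac{\sqrt{230 + 25 \cdot 2}}{5}\right)}{8} + 36 = - \frac{27 \left(-8 + \frac{\sqrt{230 + 50}}{5}\right)}{8} + 36 = - \frac{27 \left(-8 + \frac{\sqrt{280}}{5}\right)}{8} + 36 = - \frac{27 \left(-8 + \frac{2 \sqrt{70}}{5}\right)}{8} + 36 = \left(27 - \frac{27 \sqrt{70}}{20}\right) + 36 = 63 - \frac{27 \sqrt{70}}{20}$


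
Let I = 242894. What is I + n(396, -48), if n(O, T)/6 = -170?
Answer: 241874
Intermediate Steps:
n(O, T) = -1020 (n(O, T) = 6*(-170) = -1020)
I + n(396, -48) = 242894 - 1020 = 241874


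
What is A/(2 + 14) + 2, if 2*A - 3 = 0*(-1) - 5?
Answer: 31/16 ≈ 1.9375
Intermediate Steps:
A = -1 (A = 3/2 + (0*(-1) - 5)/2 = 3/2 + (0 - 5)/2 = 3/2 + (½)*(-5) = 3/2 - 5/2 = -1)
A/(2 + 14) + 2 = -1/(2 + 14) + 2 = -1/16 + 2 = 31/16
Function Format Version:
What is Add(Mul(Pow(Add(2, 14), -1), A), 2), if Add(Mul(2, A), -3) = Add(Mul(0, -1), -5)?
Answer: Rational(31, 16) ≈ 1.9375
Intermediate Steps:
A = -1 (A = Add(Rational(3, 2), Mul(Rational(1, 2), Add(Mul(0, -1), -5))) = Add(Rational(3, 2), Mul(Rational(1, 2), Add(0, -5))) = Add(Rational(3, 2), Mul(Rational(1, 2), -5)) = Add(Rational(3, 2), Rational(-5, 2)) = -1)
Add(Mul(Pow(Add(2, 14), -1), A), 2) = Add(Mul(Pow(Add(2, 14), -1), -1), 2) = Add(Mul(Pow(16, -1), -1), 2) = Add(Mul(Rational(1, 16), -1), 2) = Add(Rational(-1, 16), 2) = Rational(31, 16)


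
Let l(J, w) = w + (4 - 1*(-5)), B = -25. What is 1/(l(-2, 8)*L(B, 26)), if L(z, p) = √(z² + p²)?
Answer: √1301/22117 ≈ 0.0016308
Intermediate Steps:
l(J, w) = 9 + w (l(J, w) = w + (4 + 5) = w + 9 = 9 + w)
L(z, p) = √(p² + z²)
1/(l(-2, 8)*L(B, 26)) = 1/((9 + 8)*√(26² + (-25)²)) = 1/(17*√(676 + 625)) = 1/(17*√1301) = √1301/22117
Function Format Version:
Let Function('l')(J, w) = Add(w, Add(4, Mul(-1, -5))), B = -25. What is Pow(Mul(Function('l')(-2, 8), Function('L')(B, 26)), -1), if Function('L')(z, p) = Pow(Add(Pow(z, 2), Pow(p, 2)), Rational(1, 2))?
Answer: Mul(Rational(1, 22117), Pow(1301, Rational(1, 2))) ≈ 0.0016308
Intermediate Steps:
Function('l')(J, w) = Add(9, w) (Function('l')(J, w) = Add(w, Add(4, 5)) = Add(w, 9) = Add(9, w))
Function('L')(z, p) = Pow(Add(Pow(p, 2), Pow(z, 2)), Rational(1, 2))
Pow(Mul(Function('l')(-2, 8), Function('L')(B, 26)), -1) = Pow(Mul(Add(9, 8), Pow(Add(Pow(26, 2), Pow(-25, 2)), Rational(1, 2))), -1) = Pow(Mul(17, Pow(Add(676, 625), Rational(1, 2))), -1) = Pow(Mul(17, Pow(1301, Rational(1, 2))), -1) = Mul(Rational(1, 22117), Pow(1301, Rational(1, 2)))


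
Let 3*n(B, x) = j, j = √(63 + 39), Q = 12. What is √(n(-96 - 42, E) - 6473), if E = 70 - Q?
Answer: √(-58257 + 3*√102)/3 ≈ 80.434*I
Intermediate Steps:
E = 58 (E = 70 - 1*12 = 70 - 12 = 58)
j = √102 ≈ 10.100
n(B, x) = √102/3
√(n(-96 - 42, E) - 6473) = √(√102/3 - 6473) = √(-6473 + √102/3)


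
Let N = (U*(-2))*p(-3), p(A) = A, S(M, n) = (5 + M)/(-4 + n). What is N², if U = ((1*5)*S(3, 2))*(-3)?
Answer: 129600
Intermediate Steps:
S(M, n) = (5 + M)/(-4 + n)
U = 60 (U = ((1*5)*((5 + 3)/(-4 + 2)))*(-3) = (5*(8/(-2)))*(-3) = (5*(-½*8))*(-3) = (5*(-4))*(-3) = -20*(-3) = 60)
N = 360 (N = (60*(-2))*(-3) = -120*(-3) = 360)
N² = 360² = 129600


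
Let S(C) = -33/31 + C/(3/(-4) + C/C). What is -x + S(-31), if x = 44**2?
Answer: -63893/31 ≈ -2061.1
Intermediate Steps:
x = 1936
S(C) = -33/31 + 4*C (S(C) = -33*1/31 + C/(3*(-1/4) + 1) = -33/31 + C/(-3/4 + 1) = -33/31 + C/(1/4) = -33/31 + C*4 = -33/31 + 4*C)
-x + S(-31) = -1*1936 + (-33/31 + 4*(-31)) = -1936 + (-33/31 - 124) = -1936 - 3877/31 = -63893/31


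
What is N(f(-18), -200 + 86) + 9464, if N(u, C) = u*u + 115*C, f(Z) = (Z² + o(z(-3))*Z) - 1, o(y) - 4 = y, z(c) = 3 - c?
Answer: 16803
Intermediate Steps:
o(y) = 4 + y
f(Z) = -1 + Z² + 10*Z (f(Z) = (Z² + (4 + (3 - 1*(-3)))*Z) - 1 = (Z² + (4 + (3 + 3))*Z) - 1 = (Z² + (4 + 6)*Z) - 1 = (Z² + 10*Z) - 1 = -1 + Z² + 10*Z)
N(u, C) = u² + 115*C
N(f(-18), -200 + 86) + 9464 = ((-1 + (-18)² + 10*(-18))² + 115*(-200 + 86)) + 9464 = ((-1 + 324 - 180)² + 115*(-114)) + 9464 = (143² - 13110) + 9464 = (20449 - 13110) + 9464 = 7339 + 9464 = 16803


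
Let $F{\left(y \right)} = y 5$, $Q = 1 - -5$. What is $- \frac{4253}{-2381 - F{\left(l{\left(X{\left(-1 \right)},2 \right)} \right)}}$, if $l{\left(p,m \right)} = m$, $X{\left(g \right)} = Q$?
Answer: $\frac{4253}{2391} \approx 1.7788$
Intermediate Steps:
$Q = 6$ ($Q = 1 + 5 = 6$)
$X{\left(g \right)} = 6$
$F{\left(y \right)} = 5 y$
$- \frac{4253}{-2381 - F{\left(l{\left(X{\left(-1 \right)},2 \right)} \right)}} = - \frac{4253}{-2381 - 5 \cdot 2} = - \frac{4253}{-2381 - 10} = - \frac{4253}{-2391} = \left(-4253\right) \left(- \frac{1}{2391}\right) = \frac{4253}{2391}$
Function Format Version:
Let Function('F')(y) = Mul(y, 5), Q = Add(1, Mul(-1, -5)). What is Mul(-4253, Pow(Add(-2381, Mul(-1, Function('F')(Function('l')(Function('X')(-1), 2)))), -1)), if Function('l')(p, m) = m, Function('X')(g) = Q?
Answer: Rational(4253, 2391) ≈ 1.7788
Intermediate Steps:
Q = 6 (Q = Add(1, 5) = 6)
Function('X')(g) = 6
Function('F')(y) = Mul(5, y)
Mul(-4253, Pow(Add(-2381, Mul(-1, Function('F')(Function('l')(Function('X')(-1), 2)))), -1)) = Mul(-4253, Pow(Add(-2381, Mul(-1, Mul(5, 2))), -1)) = Mul(-4253, Pow(Add(-2381, Mul(-1, 10)), -1)) = Mul(-4253, Pow(Add(-2381, -10), -1)) = Mul(-4253, Pow(-2391, -1)) = Mul(-4253, Rational(-1, 2391)) = Rational(4253, 2391)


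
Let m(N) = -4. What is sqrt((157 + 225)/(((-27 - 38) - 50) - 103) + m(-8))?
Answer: I*sqrt(68343)/109 ≈ 2.3984*I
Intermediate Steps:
sqrt((157 + 225)/(((-27 - 38) - 50) - 103) + m(-8)) = sqrt((157 + 225)/(((-27 - 38) - 50) - 103) - 4) = sqrt(382/((-65 - 50) - 103) - 4) = sqrt(382/(-115 - 103) - 4) = sqrt(382/(-218) - 4) = sqrt(382*(-1/218) - 4) = sqrt(-191/109 - 4) = sqrt(-627/109) = I*sqrt(68343)/109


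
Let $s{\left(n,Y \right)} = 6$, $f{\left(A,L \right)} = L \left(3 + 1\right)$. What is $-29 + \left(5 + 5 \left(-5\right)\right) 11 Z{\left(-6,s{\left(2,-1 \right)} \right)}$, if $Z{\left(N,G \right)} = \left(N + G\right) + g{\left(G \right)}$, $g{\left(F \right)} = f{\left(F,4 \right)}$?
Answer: $-3549$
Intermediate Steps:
$f{\left(A,L \right)} = 4 L$ ($f{\left(A,L \right)} = L 4 = 4 L$)
$g{\left(F \right)} = 16$ ($g{\left(F \right)} = 4 \cdot 4 = 16$)
$Z{\left(N,G \right)} = 16 + G + N$ ($Z{\left(N,G \right)} = \left(N + G\right) + 16 = \left(G + N\right) + 16 = 16 + G + N$)
$-29 + \left(5 + 5 \left(-5\right)\right) 11 Z{\left(-6,s{\left(2,-1 \right)} \right)} = -29 + \left(5 + 5 \left(-5\right)\right) 11 \left(16 + 6 - 6\right) = -29 + \left(5 - 25\right) 11 \cdot 16 = -29 + \left(-20\right) 11 \cdot 16 = -29 - 3520 = -3549$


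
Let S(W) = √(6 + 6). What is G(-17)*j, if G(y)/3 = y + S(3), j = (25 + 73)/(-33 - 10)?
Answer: 4998/43 - 588*√3/43 ≈ 92.548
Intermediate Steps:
j = -98/43 (j = 98/(-43) = 98*(-1/43) = -98/43 ≈ -2.2791)
S(W) = 2*√3 (S(W) = √12 = 2*√3)
G(y) = 3*y + 6*√3 (G(y) = 3*(y + 2*√3) = 3*y + 6*√3)
G(-17)*j = (3*(-17) + 6*√3)*(-98/43) = (-51 + 6*√3)*(-98/43) = 4998/43 - 588*√3/43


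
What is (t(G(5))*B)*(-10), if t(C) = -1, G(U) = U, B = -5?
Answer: -50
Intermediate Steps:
(t(G(5))*B)*(-10) = -1*(-5)*(-10) = 5*(-10) = -50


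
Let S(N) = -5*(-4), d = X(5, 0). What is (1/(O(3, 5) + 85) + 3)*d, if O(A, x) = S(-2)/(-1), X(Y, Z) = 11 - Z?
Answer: 2156/65 ≈ 33.169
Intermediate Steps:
d = 11 (d = 11 - 1*0 = 11 + 0 = 11)
S(N) = 20
O(A, x) = -20 (O(A, x) = 20/(-1) = 20*(-1) = -20)
(1/(O(3, 5) + 85) + 3)*d = (1/(-20 + 85) + 3)*11 = (1/65 + 3)*11 = (196/65)*11 = 2156/65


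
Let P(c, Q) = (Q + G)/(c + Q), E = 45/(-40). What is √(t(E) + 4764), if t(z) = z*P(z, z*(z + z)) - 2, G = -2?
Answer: 91*√230/20 ≈ 69.004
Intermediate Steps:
E = -9/8 (E = 45*(-1/40) = -9/8 ≈ -1.1250)
P(c, Q) = (-2 + Q)/(Q + c) (P(c, Q) = (Q - 2)/(c + Q) = (-2 + Q)/(Q + c))
t(z) = -2 + z*(-2 + 2*z²)/(z + 2*z²) (t(z) = z*((-2 + z*(z + z))/(z*(z + z) + z)) - 2 = z*((-2 + z*(2*z))/(z*(2*z) + z)) - 2 = z*((-2 + 2*z²)/(2*z² + z)) - 2 = z*((-2 + 2*z²)/(z + 2*z²)) - 2 = z*(-2 + 2*z²)/(z + 2*z²) - 2 = -2 + z*(-2 + 2*z²)/(z + 2*z²))
√(t(E) + 4764) = √(2*(-2 + (-9/8)² - 2*(-9/8))/(1 + 2*(-9/8)) + 4764) = √(2*(-2 + 81/64 + 9/4)/(1 - 9/4) + 4764) = √(2*(97/64)/(-5/4) + 4764) = √(2*(-⅘)*(97/64) + 4764) = √(-97/40 + 4764) = √(190463/40) = 91*√230/20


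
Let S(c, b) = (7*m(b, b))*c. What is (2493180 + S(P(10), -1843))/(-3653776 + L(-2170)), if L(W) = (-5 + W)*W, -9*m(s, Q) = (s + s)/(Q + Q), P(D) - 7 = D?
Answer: 22438501/9593766 ≈ 2.3389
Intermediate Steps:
P(D) = 7 + D
m(s, Q) = -s/(9*Q) (m(s, Q) = -(s + s)/(9*(Q + Q)) = -2*s/(9*(2*Q)) = -2*s*1/(2*Q)/9 = -s/(9*Q))
L(W) = W*(-5 + W)
S(c, b) = -7*c/9 (S(c, b) = (7*(-b/(9*b)))*c = (7*(-⅑))*c = -7*c/9)
(2493180 + S(P(10), -1843))/(-3653776 + L(-2170)) = (2493180 - 7*(7 + 10)/9)/(-3653776 - 2170*(-5 - 2170)) = (2493180 - 7/9*17)/(-3653776 - 2170*(-2175)) = (2493180 - 119/9)/(-3653776 + 4719750) = (22438501/9)/1065974 = (22438501/9)*(1/1065974) = 22438501/9593766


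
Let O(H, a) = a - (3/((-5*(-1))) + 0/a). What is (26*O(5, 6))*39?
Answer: 27378/5 ≈ 5475.6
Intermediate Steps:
O(H, a) = -⅗ + a (O(H, a) = a - (3/5 + 0) = a - (3*(⅕) + 0) = a - (⅗ + 0) = a - 1*⅗ = a - ⅗ = -⅗ + a)
(26*O(5, 6))*39 = (26*(-⅗ + 6))*39 = (26*(27/5))*39 = (702/5)*39 = 27378/5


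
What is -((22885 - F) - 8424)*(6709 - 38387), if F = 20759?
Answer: -199508044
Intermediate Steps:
-((22885 - F) - 8424)*(6709 - 38387) = -((22885 - 1*20759) - 8424)*(6709 - 38387) = -((22885 - 20759) - 8424)*(-31678) = -(2126 - 8424)*(-31678) = -(-6298)*(-31678) = -1*199508044 = -199508044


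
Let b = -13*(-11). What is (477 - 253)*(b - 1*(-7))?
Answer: 33600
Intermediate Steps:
b = 143
(477 - 253)*(b - 1*(-7)) = (477 - 253)*(143 - 1*(-7)) = 224*(143 + 7) = 224*150 = 33600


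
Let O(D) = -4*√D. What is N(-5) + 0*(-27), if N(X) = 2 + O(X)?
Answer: 2 - 4*I*√5 ≈ 2.0 - 8.9443*I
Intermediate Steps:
N(X) = 2 - 4*√X
N(-5) + 0*(-27) = (2 - 4*I*√5) + 0*(-27) = (2 - 4*I*√5) + 0 = 2 - 4*I*√5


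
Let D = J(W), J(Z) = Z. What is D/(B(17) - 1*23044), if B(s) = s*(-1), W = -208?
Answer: 208/23061 ≈ 0.0090196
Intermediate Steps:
B(s) = -s
D = -208
D/(B(17) - 1*23044) = -208/(-1*17 - 1*23044) = -208/(-17 - 23044) = -208/(-23061) = -208*(-1/23061) = 208/23061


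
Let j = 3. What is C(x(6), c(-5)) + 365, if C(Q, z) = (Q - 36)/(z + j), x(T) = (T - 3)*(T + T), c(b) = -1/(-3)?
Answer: 365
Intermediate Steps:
c(b) = ⅓ (c(b) = -1*(-⅓) = ⅓)
x(T) = 2*T*(-3 + T) (x(T) = (-3 + T)*(2*T) = 2*T*(-3 + T))
C(Q, z) = (-36 + Q)/(3 + z) (C(Q, z) = (Q - 36)/(z + 3) = (-36 + Q)/(3 + z))
C(x(6), c(-5)) + 365 = (-36 + 2*6*(-3 + 6))/(3 + ⅓) + 365 = (-36 + 2*6*3)/(10/3) + 365 = 3*(-36 + 36)/10 + 365 = (3/10)*0 + 365 = 0 + 365 = 365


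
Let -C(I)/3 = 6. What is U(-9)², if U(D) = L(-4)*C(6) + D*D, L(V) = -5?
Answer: 29241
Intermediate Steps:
C(I) = -18 (C(I) = -3*6 = -18)
U(D) = 90 + D² (U(D) = -5*(-18) + D*D = 90 + D²)
U(-9)² = (90 + (-9)²)² = (90 + 81)² = 171² = 29241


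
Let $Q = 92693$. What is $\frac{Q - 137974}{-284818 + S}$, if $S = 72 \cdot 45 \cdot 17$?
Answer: $\frac{45281}{229738} \approx 0.1971$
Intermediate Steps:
$S = 55080$ ($S = 3240 \cdot 17 = 55080$)
$\frac{Q - 137974}{-284818 + S} = \frac{92693 - 137974}{-284818 + 55080} = - \frac{45281}{-229738} = \left(-45281\right) \left(- \frac{1}{229738}\right) = \frac{45281}{229738}$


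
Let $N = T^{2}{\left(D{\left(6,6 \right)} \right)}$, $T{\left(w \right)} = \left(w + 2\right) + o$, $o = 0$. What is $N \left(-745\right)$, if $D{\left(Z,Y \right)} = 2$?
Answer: $-11920$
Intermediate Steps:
$T{\left(w \right)} = 2 + w$ ($T{\left(w \right)} = \left(w + 2\right) + 0 = \left(2 + w\right) + 0 = 2 + w$)
$N = 16$ ($N = \left(2 + 2\right)^{2} = 4^{2} = 16$)
$N \left(-745\right) = 16 \left(-745\right) = -11920$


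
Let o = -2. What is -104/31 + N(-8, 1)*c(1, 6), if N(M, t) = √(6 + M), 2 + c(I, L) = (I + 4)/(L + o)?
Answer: -104/31 - 3*I*√2/4 ≈ -3.3548 - 1.0607*I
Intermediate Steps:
c(I, L) = -2 + (4 + I)/(-2 + L) (c(I, L) = -2 + (I + 4)/(L - 2) = -2 + (4 + I)/(-2 + L))
-104/31 + N(-8, 1)*c(1, 6) = -104/31 + √(6 - 8)*((8 + 1 - 2*6)/(-2 + 6)) = -104*1/31 + √(-2)*((8 + 1 - 12)/4) = -104/31 + (I*√2)*((¼)*(-3)) = -104/31 + (I*√2)*(-¾) = -104/31 - 3*I*√2/4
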